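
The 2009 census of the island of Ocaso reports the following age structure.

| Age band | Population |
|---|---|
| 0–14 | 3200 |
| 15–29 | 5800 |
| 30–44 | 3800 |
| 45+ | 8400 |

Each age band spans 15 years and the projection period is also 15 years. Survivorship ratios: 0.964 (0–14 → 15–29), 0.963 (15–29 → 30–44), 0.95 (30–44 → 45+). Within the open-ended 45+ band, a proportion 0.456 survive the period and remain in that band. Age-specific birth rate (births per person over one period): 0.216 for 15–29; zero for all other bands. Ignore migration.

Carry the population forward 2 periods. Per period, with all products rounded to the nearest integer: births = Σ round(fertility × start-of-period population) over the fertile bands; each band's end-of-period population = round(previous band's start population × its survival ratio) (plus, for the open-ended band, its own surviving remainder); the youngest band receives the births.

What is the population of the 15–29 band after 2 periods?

1208

— Period 1 —
Births: 5800 × 0.216 = 1253
15–29: 3200 × 0.964 = 3085
30–44: 5800 × 0.963 = 5585
45+: 3800 × 0.95 + 8400 × 0.456 = 3610 + 3830 = 7440
End of period: [1253, 3085, 5585, 7440]
— Period 2 —
Births: 3085 × 0.216 = 666
15–29: 1253 × 0.964 = 1208
30–44: 3085 × 0.963 = 2971
45+: 5585 × 0.95 + 7440 × 0.456 = 5306 + 3393 = 8699
End of period: [666, 1208, 2971, 8699]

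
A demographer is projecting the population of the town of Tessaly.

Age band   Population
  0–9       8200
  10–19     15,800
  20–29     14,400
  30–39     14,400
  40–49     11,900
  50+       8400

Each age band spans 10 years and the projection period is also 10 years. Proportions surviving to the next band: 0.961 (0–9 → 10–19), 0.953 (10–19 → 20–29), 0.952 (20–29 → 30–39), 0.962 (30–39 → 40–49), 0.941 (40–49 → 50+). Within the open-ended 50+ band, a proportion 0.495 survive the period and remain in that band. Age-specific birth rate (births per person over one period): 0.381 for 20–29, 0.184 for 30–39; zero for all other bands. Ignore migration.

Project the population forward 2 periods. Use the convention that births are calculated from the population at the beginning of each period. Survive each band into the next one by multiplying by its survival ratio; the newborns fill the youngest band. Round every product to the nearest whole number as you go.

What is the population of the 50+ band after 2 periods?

— Period 1 —
Births: 14400 × 0.381 = 5486 ; 14400 × 0.184 = 2650 → total 8136
10–19: 8200 × 0.961 = 7880
20–29: 15800 × 0.953 = 15057
30–39: 14400 × 0.952 = 13709
40–49: 14400 × 0.962 = 13853
50+: 11900 × 0.941 + 8400 × 0.495 = 11198 + 4158 = 15356
Giving 8136 / 7880 / 15057 / 13709 / 13853 / 15356.
— Period 2 —
Births: 15057 × 0.381 = 5737 ; 13709 × 0.184 = 2522 → total 8259
10–19: 8136 × 0.961 = 7819
20–29: 7880 × 0.953 = 7510
30–39: 15057 × 0.952 = 14334
40–49: 13709 × 0.962 = 13188
50+: 13853 × 0.941 + 15356 × 0.495 = 13036 + 7601 = 20637
Giving 8259 / 7819 / 7510 / 14334 / 13188 / 20637.

20637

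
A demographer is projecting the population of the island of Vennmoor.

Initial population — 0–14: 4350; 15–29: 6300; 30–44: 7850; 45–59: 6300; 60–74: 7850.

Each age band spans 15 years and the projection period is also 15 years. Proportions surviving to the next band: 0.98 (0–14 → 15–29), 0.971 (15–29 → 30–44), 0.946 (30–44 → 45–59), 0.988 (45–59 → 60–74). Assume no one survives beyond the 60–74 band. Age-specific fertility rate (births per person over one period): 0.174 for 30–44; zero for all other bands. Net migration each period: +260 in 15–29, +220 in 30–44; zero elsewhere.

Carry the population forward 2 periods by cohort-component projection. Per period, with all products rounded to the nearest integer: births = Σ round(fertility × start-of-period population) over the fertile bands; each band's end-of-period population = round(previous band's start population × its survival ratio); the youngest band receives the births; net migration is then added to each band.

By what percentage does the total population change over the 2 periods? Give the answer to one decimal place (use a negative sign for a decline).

-36.8

Let band 1 be 0–14 through band 5 = 60–74.
After projecting period 1:
Births: 7850 × 0.174 = 1366
Band 2: 4350 × 0.98 = 4263
Band 3: 6300 × 0.971 = 6117
Band 4: 7850 × 0.946 = 7426
Band 5: 6300 × 0.988 = 6224
Net migration: Band 2 + 260 → 4523; Band 3 + 220 → 6337
Population now: 0–14=1366, 15–29=4523, 30–44=6337, 45–59=7426, 60–74=6224
After projecting period 2:
Births: 6337 × 0.174 = 1103
Band 2: 1366 × 0.98 = 1339
Band 3: 4523 × 0.971 = 4392
Band 4: 6337 × 0.946 = 5995
Band 5: 7426 × 0.988 = 7337
Net migration: Band 2 + 260 → 1599; Band 3 + 220 → 4612
Population now: 0–14=1103, 15–29=1599, 30–44=4612, 45–59=5995, 60–74=7337
Total: 32650 → 20646; change = -12004; percentage change = -36.8%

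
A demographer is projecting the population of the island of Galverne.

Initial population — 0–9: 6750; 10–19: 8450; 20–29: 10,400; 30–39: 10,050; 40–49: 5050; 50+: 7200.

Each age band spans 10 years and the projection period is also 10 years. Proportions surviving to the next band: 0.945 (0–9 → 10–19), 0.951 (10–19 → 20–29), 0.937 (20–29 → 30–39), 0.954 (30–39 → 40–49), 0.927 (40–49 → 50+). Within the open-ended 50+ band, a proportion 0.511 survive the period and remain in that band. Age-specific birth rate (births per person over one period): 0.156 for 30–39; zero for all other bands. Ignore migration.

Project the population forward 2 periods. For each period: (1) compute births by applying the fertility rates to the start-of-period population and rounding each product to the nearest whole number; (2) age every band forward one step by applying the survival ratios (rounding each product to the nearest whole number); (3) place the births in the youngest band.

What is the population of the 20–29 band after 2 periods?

6066

Call the groups 1 to 6, youngest first.
[period 1]
Births: 10050 * 0.156 = 1568
Group 2: 6750 * 0.945 = 6379
Group 3: 8450 * 0.951 = 8036
Group 4: 10400 * 0.937 = 9745
Group 5: 10050 * 0.954 = 9588
Group 6: 5050 * 0.927 + 7200 * 0.511 = 4681 + 3679 = 8360
→ [1568, 6379, 8036, 9745, 9588, 8360]
[period 2]
Births: 9745 * 0.156 = 1520
Group 2: 1568 * 0.945 = 1482
Group 3: 6379 * 0.951 = 6066
Group 4: 8036 * 0.937 = 7530
Group 5: 9745 * 0.954 = 9297
Group 6: 9588 * 0.927 + 8360 * 0.511 = 8888 + 4272 = 13160
→ [1520, 1482, 6066, 7530, 9297, 13160]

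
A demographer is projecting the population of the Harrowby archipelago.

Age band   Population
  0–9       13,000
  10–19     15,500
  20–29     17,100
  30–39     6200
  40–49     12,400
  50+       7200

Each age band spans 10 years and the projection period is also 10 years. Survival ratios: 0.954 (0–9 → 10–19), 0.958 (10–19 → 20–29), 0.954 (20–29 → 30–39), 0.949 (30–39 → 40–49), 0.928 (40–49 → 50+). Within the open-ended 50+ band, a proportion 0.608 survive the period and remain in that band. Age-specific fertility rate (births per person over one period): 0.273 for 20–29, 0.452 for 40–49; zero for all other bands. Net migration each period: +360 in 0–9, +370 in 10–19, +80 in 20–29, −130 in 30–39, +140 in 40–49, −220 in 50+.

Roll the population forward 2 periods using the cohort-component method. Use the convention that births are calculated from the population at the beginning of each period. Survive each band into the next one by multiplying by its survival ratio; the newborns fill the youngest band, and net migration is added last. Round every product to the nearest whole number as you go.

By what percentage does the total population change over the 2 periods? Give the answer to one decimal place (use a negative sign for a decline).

Period 1.
Births: 17100 × 0.273 = 4668  |  12400 × 0.452 = 5605 ⇒ total 10273
10–19: 13000 × 0.954 = 12402
20–29: 15500 × 0.958 = 14849
30–39: 17100 × 0.954 = 16313
40–49: 6200 × 0.949 = 5884
50+: 12400 × 0.928 + 7200 × 0.608 = 11507 + 4378 = 15885
Net migration: 0–9 + 360 → 10633; 10–19 + 370 → 12772; 20–29 + 80 → 14929; 30–39 − 130 → 16183; 40–49 + 140 → 6024; 50+ − 220 → 15665
End of period: [10633, 12772, 14929, 16183, 6024, 15665]
Period 2.
Births: 14929 × 0.273 = 4076  |  6024 × 0.452 = 2723 ⇒ total 6799
10–19: 10633 × 0.954 = 10144
20–29: 12772 × 0.958 = 12236
30–39: 14929 × 0.954 = 14242
40–49: 16183 × 0.949 = 15358
50+: 6024 × 0.928 + 15665 × 0.608 = 5590 + 9524 = 15114
Net migration: 0–9 + 360 → 7159; 10–19 + 370 → 10514; 20–29 + 80 → 12316; 30–39 − 130 → 14112; 40–49 + 140 → 15498; 50+ − 220 → 14894
End of period: [7159, 10514, 12316, 14112, 15498, 14894]
Total: 71400 → 74493; change = 3093; percentage change = 4.3%

4.3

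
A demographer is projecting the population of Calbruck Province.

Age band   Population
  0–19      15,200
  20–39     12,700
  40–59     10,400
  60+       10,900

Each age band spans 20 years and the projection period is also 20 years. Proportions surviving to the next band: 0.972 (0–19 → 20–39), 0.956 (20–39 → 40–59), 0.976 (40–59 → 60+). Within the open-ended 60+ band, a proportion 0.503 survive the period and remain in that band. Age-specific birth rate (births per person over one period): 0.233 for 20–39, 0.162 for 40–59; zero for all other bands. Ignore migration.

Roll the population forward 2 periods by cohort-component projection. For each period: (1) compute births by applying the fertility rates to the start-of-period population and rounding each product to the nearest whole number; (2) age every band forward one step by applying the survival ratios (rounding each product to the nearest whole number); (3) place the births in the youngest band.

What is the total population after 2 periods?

43760

Let group 1 be 0–19 through group 4 = 60+.
After projecting period 1:
Births: 12700 × 0.233 = 2959, 10400 × 0.162 = 1685 — total 4644
Group 2: 15200 × 0.972 = 14774
Group 3: 12700 × 0.956 = 12141
Group 4: 10400 × 0.976 + 10900 × 0.503 = 10150 + 5483 = 15633
Population now: 0–19=4644, 20–39=14774, 40–59=12141, 60+=15633
After projecting period 2:
Births: 14774 × 0.233 = 3442, 12141 × 0.162 = 1967 — total 5409
Group 2: 4644 × 0.972 = 4514
Group 3: 14774 × 0.956 = 14124
Group 4: 12141 × 0.976 + 15633 × 0.503 = 11850 + 7863 = 19713
Population now: 0–19=5409, 20–39=4514, 40–59=14124, 60+=19713
Total after period 2: 5409 + 4514 + 14124 + 19713 = 43760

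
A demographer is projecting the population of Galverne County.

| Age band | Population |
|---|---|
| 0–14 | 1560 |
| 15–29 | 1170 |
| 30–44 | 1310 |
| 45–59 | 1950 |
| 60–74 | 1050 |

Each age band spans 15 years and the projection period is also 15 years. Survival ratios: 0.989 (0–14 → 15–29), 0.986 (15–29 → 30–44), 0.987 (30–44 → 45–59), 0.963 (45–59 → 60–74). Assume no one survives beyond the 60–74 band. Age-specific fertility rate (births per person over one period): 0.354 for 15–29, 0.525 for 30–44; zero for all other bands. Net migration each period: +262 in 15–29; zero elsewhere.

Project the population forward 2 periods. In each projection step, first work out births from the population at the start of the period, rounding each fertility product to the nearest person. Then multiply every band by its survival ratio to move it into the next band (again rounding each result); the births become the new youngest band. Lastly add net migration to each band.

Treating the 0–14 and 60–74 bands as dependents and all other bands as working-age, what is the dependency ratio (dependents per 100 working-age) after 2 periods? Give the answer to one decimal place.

58.3

(Groups numbered youngest = 1 to oldest = 5.)
— Period 1 —
Births: 1170 * 0.354 = 414, 1310 * 0.525 = 688 ⇒ total 1102
Group 2: 1560 * 0.989 = 1543
Group 3: 1170 * 0.986 = 1154
Group 4: 1310 * 0.987 = 1293
Group 5: 1950 * 0.963 = 1878
Net migration: Group 2 + 262 → 1805
End of period: [1102, 1805, 1154, 1293, 1878]
— Period 2 —
Births: 1805 * 0.354 = 639, 1154 * 0.525 = 606 ⇒ total 1245
Group 2: 1102 * 0.989 = 1090
Group 3: 1805 * 0.986 = 1780
Group 4: 1154 * 0.987 = 1139
Group 5: 1293 * 0.963 = 1245
Net migration: Group 2 + 262 → 1352
End of period: [1245, 1352, 1780, 1139, 1245]
Dependents (band 0–14 + band 60–74) = 1245 + 1245 = 2490; working-age = 4271; ratio = 2490/4271 × 100 = 58.3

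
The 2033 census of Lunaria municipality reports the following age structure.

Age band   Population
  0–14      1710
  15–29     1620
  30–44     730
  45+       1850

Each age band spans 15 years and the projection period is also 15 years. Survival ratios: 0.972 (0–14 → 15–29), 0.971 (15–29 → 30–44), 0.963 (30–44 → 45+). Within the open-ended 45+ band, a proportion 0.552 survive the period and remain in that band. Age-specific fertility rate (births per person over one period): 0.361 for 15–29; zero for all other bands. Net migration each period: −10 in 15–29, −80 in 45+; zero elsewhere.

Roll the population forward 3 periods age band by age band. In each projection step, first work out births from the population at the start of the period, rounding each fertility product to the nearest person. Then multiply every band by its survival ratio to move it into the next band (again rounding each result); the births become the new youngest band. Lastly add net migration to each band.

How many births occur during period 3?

202

Period 1.
Births: 1620 × 0.361 = 585
15–29: 1710 × 0.972 = 1662
30–44: 1620 × 0.971 = 1573
45+: 730 × 0.963 + 1850 × 0.552 = 703 + 1021 = 1724
Net migration: 15–29 − 10 → 1652; 45+ − 80 → 1644
Population now: 0–14=585, 15–29=1652, 30–44=1573, 45+=1644
Period 2.
Births: 1652 × 0.361 = 596
15–29: 585 × 0.972 = 569
30–44: 1652 × 0.971 = 1604
45+: 1573 × 0.963 + 1644 × 0.552 = 1515 + 907 = 2422
Net migration: 15–29 − 10 → 559; 45+ − 80 → 2342
Population now: 0–14=596, 15–29=559, 30–44=1604, 45+=2342
Period 3.
Births: 559 × 0.361 = 202
15–29: 596 × 0.972 = 579
30–44: 559 × 0.971 = 543
45+: 1604 × 0.963 + 2342 × 0.552 = 1545 + 1293 = 2838
Net migration: 15–29 − 10 → 569; 45+ − 80 → 2758
Population now: 0–14=202, 15–29=569, 30–44=543, 45+=2758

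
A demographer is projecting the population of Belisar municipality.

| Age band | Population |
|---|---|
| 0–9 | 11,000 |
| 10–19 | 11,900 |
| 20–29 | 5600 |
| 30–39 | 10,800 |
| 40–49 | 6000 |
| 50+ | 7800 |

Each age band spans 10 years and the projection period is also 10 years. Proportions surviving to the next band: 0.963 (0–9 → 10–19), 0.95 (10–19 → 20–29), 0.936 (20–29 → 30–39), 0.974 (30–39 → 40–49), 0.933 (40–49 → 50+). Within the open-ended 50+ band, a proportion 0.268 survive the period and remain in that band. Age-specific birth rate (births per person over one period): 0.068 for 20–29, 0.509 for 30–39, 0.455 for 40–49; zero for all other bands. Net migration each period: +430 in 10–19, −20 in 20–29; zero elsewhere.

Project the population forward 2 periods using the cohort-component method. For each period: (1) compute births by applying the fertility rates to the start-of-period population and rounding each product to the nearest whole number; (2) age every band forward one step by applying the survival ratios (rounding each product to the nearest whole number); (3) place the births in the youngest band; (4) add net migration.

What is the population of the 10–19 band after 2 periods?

(Groups numbered youngest = 1 to oldest = 6.)
After projecting period 1:
Births: 5600 × 0.068 = 381  |  10800 × 0.509 = 5497  |  6000 × 0.455 = 2730 ⇒ total 8608
Group 2: 11000 × 0.963 = 10593
Group 3: 11900 × 0.95 = 11305
Group 4: 5600 × 0.936 = 5242
Group 5: 10800 × 0.974 = 10519
Group 6: 6000 × 0.933 + 7800 × 0.268 = 5598 + 2090 = 7688
Net migration: Group 2 + 430 → 11023; Group 3 − 20 → 11285
Giving 8608 / 11023 / 11285 / 5242 / 10519 / 7688.
After projecting period 2:
Births: 11285 × 0.068 = 767  |  5242 × 0.509 = 2668  |  10519 × 0.455 = 4786 ⇒ total 8221
Group 2: 8608 × 0.963 = 8290
Group 3: 11023 × 0.95 = 10472
Group 4: 11285 × 0.936 = 10563
Group 5: 5242 × 0.974 = 5106
Group 6: 10519 × 0.933 + 7688 × 0.268 = 9814 + 2060 = 11874
Net migration: Group 2 + 430 → 8720; Group 3 − 20 → 10452
Giving 8221 / 8720 / 10452 / 10563 / 5106 / 11874.

8720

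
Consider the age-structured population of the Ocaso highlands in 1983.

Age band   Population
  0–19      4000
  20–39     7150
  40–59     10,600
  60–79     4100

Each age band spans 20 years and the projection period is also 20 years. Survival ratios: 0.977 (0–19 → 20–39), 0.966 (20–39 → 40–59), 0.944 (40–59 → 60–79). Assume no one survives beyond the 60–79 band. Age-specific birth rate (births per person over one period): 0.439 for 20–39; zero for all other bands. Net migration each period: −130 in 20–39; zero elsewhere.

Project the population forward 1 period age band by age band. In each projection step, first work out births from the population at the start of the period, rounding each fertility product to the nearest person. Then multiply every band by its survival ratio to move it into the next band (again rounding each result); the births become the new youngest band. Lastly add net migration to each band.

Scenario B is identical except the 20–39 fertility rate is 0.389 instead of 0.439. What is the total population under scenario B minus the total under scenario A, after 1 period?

-358

Call the bands 1 to 4, youngest first.
— Period 1 —
Births: 7150 * 0.439 = 3139
Band 2: 4000 * 0.977 = 3908
Band 3: 7150 * 0.966 = 6907
Band 4: 10600 * 0.944 = 10006
Net migration: Band 2 − 130 → 3778
End of period: [3139, 3778, 6907, 10006]
Scenario A total after 1 period: 23830
Scenario B projection —
— Period 1 —
Births: 7150 * 0.389 = 2781
Band 2: 4000 * 0.977 = 3908
Band 3: 7150 * 0.966 = 6907
Band 4: 10600 * 0.944 = 10006
Net migration: Band 2 − 130 → 3778
End of period: [2781, 3778, 6907, 10006]
Scenario B total after 1 period: 23472
Difference B − A = 23472 − 23830 = -358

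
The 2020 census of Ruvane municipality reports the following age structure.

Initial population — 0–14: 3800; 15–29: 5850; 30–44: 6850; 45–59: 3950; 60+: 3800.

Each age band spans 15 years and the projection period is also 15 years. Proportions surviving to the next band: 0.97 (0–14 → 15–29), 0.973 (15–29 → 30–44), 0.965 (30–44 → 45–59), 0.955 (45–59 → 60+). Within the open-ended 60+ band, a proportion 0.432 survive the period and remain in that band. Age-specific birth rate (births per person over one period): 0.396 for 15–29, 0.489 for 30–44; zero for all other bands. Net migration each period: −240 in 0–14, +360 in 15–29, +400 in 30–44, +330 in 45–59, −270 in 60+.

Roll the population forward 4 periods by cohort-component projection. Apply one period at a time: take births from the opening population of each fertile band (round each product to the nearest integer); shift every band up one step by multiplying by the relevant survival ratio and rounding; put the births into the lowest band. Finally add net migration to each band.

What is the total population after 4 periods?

27719

[period 1]
Births: 5850 × 0.396 = 2317, 6850 × 0.489 = 3350 ⇒ total 5667
15–29: 3800 × 0.97 = 3686
30–44: 5850 × 0.973 = 5692
45–59: 6850 × 0.965 = 6610
60+: 3950 × 0.955 + 3800 × 0.432 = 3772 + 1642 = 5414
Net migration: 0–14 − 240 → 5427; 15–29 + 360 → 4046; 30–44 + 400 → 6092; 45–59 + 330 → 6940; 60+ − 270 → 5144
End of period: [5427, 4046, 6092, 6940, 5144]
[period 2]
Births: 4046 × 0.396 = 1602, 6092 × 0.489 = 2979 ⇒ total 4581
15–29: 5427 × 0.97 = 5264
30–44: 4046 × 0.973 = 3937
45–59: 6092 × 0.965 = 5879
60+: 6940 × 0.955 + 5144 × 0.432 = 6628 + 2222 = 8850
Net migration: 0–14 − 240 → 4341; 15–29 + 360 → 5624; 30–44 + 400 → 4337; 45–59 + 330 → 6209; 60+ − 270 → 8580
End of period: [4341, 5624, 4337, 6209, 8580]
[period 3]
Births: 5624 × 0.396 = 2227, 4337 × 0.489 = 2121 ⇒ total 4348
15–29: 4341 × 0.97 = 4211
30–44: 5624 × 0.973 = 5472
45–59: 4337 × 0.965 = 4185
60+: 6209 × 0.955 + 8580 × 0.432 = 5930 + 3707 = 9637
Net migration: 0–14 − 240 → 4108; 15–29 + 360 → 4571; 30–44 + 400 → 5872; 45–59 + 330 → 4515; 60+ − 270 → 9367
End of period: [4108, 4571, 5872, 4515, 9367]
[period 4]
Births: 4571 × 0.396 = 1810, 5872 × 0.489 = 2871 ⇒ total 4681
15–29: 4108 × 0.97 = 3985
30–44: 4571 × 0.973 = 4448
45–59: 5872 × 0.965 = 5666
60+: 4515 × 0.955 + 9367 × 0.432 = 4312 + 4047 = 8359
Net migration: 0–14 − 240 → 4441; 15–29 + 360 → 4345; 30–44 + 400 → 4848; 45–59 + 330 → 5996; 60+ − 270 → 8089
End of period: [4441, 4345, 4848, 5996, 8089]
Total after period 4: 4441 + 4345 + 4848 + 5996 + 8089 = 27719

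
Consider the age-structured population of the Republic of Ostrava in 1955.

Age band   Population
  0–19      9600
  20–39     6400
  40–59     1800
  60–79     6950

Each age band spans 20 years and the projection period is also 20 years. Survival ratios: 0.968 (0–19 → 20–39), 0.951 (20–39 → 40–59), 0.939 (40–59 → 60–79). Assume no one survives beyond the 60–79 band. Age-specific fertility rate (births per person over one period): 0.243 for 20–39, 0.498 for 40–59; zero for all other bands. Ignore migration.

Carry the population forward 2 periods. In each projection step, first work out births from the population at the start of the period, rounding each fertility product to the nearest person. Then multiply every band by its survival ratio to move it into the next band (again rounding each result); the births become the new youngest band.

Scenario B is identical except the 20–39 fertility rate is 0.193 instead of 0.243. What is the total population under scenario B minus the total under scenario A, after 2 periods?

-774

Period 1:
Births: 6400 × 0.243 = 1555 ; 1800 × 0.498 = 896 → 2451
20–39: 9600 × 0.968 = 9293
40–59: 6400 × 0.951 = 6086
60–79: 1800 × 0.939 = 1690
→ [2451, 9293, 6086, 1690]
Period 2:
Births: 9293 × 0.243 = 2258 ; 6086 × 0.498 = 3031 → 5289
20–39: 2451 × 0.968 = 2373
40–59: 9293 × 0.951 = 8838
60–79: 6086 × 0.939 = 5715
→ [5289, 2373, 8838, 5715]
Scenario A total after 2 periods: 22215
Scenario B projection —
Period 1:
Births: 6400 × 0.193 = 1235 ; 1800 × 0.498 = 896 → 2131
20–39: 9600 × 0.968 = 9293
40–59: 6400 × 0.951 = 6086
60–79: 1800 × 0.939 = 1690
→ [2131, 9293, 6086, 1690]
Period 2:
Births: 9293 × 0.193 = 1794 ; 6086 × 0.498 = 3031 → 4825
20–39: 2131 × 0.968 = 2063
40–59: 9293 × 0.951 = 8838
60–79: 6086 × 0.939 = 5715
→ [4825, 2063, 8838, 5715]
Scenario B total after 2 periods: 21441
Difference B − A = 21441 − 22215 = -774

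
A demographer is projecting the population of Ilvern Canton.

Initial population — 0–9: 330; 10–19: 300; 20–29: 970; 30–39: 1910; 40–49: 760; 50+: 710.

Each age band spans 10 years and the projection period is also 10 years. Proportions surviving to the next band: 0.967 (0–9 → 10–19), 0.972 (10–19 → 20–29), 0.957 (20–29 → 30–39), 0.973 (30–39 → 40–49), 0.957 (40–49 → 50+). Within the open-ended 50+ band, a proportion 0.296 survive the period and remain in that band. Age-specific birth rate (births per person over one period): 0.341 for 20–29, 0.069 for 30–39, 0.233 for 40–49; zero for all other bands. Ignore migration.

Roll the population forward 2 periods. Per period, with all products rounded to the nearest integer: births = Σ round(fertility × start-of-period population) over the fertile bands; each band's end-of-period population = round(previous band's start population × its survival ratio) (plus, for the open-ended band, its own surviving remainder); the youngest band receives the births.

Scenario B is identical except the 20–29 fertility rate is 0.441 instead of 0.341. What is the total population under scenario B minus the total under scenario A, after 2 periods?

Call the bands 1 to 6, youngest first.
After projecting period 1:
Births: 970 × 0.341 = 331 ; 1910 × 0.069 = 132 ; 760 × 0.233 = 177 ⇒ total 640
Band 2: 330 × 0.967 = 319
Band 3: 300 × 0.972 = 292
Band 4: 970 × 0.957 = 928
Band 5: 1910 × 0.973 = 1858
Band 6: 760 × 0.957 + 710 × 0.296 = 727 + 210 = 937
→ [640, 319, 292, 928, 1858, 937]
After projecting period 2:
Births: 292 × 0.341 = 100 ; 928 × 0.069 = 64 ; 1858 × 0.233 = 433 ⇒ total 597
Band 2: 640 × 0.967 = 619
Band 3: 319 × 0.972 = 310
Band 4: 292 × 0.957 = 279
Band 5: 928 × 0.973 = 903
Band 6: 1858 × 0.957 + 937 × 0.296 = 1778 + 277 = 2055
→ [597, 619, 310, 279, 903, 2055]
Scenario A total after 2 periods: 4763
Scenario B projection —
After projecting period 1:
Births: 970 × 0.441 = 428 ; 1910 × 0.069 = 132 ; 760 × 0.233 = 177 ⇒ total 737
Band 2: 330 × 0.967 = 319
Band 3: 300 × 0.972 = 292
Band 4: 970 × 0.957 = 928
Band 5: 1910 × 0.973 = 1858
Band 6: 760 × 0.957 + 710 × 0.296 = 727 + 210 = 937
→ [737, 319, 292, 928, 1858, 937]
After projecting period 2:
Births: 292 × 0.441 = 129 ; 928 × 0.069 = 64 ; 1858 × 0.233 = 433 ⇒ total 626
Band 2: 737 × 0.967 = 713
Band 3: 319 × 0.972 = 310
Band 4: 292 × 0.957 = 279
Band 5: 928 × 0.973 = 903
Band 6: 1858 × 0.957 + 937 × 0.296 = 1778 + 277 = 2055
→ [626, 713, 310, 279, 903, 2055]
Scenario B total after 2 periods: 4886
Difference B − A = 4886 − 4763 = 123

123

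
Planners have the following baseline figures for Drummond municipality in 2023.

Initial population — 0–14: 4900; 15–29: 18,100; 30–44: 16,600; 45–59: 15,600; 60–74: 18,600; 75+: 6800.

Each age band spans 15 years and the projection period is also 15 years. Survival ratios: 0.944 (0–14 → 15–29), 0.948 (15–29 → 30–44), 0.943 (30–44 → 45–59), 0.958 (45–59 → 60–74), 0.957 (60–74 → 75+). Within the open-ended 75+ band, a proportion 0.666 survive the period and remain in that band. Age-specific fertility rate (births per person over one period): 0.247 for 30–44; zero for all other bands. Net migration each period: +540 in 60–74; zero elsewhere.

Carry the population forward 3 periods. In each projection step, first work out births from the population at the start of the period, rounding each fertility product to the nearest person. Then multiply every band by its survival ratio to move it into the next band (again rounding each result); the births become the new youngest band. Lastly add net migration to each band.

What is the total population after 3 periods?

Let band 1 be 0–14 through band 6 = 75+.
— Period 1 —
Births: 16600 × 0.247 = 4100
Band 2: 4900 × 0.944 = 4626
Band 3: 18100 × 0.948 = 17159
Band 4: 16600 × 0.943 = 15654
Band 5: 15600 × 0.958 = 14945
Band 6: 18600 × 0.957 + 6800 × 0.666 = 17800 + 4529 = 22329
Net migration: Band 5 + 540 → 15485
→ [4100, 4626, 17159, 15654, 15485, 22329]
— Period 2 —
Births: 17159 × 0.247 = 4238
Band 2: 4100 × 0.944 = 3870
Band 3: 4626 × 0.948 = 4385
Band 4: 17159 × 0.943 = 16181
Band 5: 15654 × 0.958 = 14997
Band 6: 15485 × 0.957 + 22329 × 0.666 = 14819 + 14871 = 29690
Net migration: Band 5 + 540 → 15537
→ [4238, 3870, 4385, 16181, 15537, 29690]
— Period 3 —
Births: 4385 × 0.247 = 1083
Band 2: 4238 × 0.944 = 4001
Band 3: 3870 × 0.948 = 3669
Band 4: 4385 × 0.943 = 4135
Band 5: 16181 × 0.958 = 15501
Band 6: 15537 × 0.957 + 29690 × 0.666 = 14869 + 19774 = 34643
Net migration: Band 5 + 540 → 16041
→ [1083, 4001, 3669, 4135, 16041, 34643]
Total after period 3: 1083 + 4001 + 3669 + 4135 + 16041 + 34643 = 63572

63572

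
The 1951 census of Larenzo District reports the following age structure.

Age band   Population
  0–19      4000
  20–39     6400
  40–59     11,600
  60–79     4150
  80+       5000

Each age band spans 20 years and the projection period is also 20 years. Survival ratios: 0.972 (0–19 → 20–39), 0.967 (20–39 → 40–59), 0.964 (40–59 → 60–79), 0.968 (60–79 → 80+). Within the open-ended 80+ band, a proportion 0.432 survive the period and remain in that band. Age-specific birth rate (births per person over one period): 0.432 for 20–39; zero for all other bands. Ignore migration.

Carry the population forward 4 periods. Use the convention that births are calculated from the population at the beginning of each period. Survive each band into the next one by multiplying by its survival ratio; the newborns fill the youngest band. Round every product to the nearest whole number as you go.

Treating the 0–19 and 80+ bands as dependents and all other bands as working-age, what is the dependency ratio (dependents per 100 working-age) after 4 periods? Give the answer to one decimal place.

After projecting period 1:
Births: 6400 × 0.432 = 2765
20–39: 4000 × 0.972 = 3888
40–59: 6400 × 0.967 = 6189
60–79: 11600 × 0.964 = 11182
80+: 4150 × 0.968 + 5000 × 0.432 = 4017 + 2160 = 6177
Giving 2765 / 3888 / 6189 / 11182 / 6177.
After projecting period 2:
Births: 3888 × 0.432 = 1680
20–39: 2765 × 0.972 = 2688
40–59: 3888 × 0.967 = 3760
60–79: 6189 × 0.964 = 5966
80+: 11182 × 0.968 + 6177 × 0.432 = 10824 + 2668 = 13492
Giving 1680 / 2688 / 3760 / 5966 / 13492.
After projecting period 3:
Births: 2688 × 0.432 = 1161
20–39: 1680 × 0.972 = 1633
40–59: 2688 × 0.967 = 2599
60–79: 3760 × 0.964 = 3625
80+: 5966 × 0.968 + 13492 × 0.432 = 5775 + 5829 = 11604
Giving 1161 / 1633 / 2599 / 3625 / 11604.
After projecting period 4:
Births: 1633 × 0.432 = 705
20–39: 1161 × 0.972 = 1128
40–59: 1633 × 0.967 = 1579
60–79: 2599 × 0.964 = 2505
80+: 3625 × 0.968 + 11604 × 0.432 = 3509 + 5013 = 8522
Giving 705 / 1128 / 1579 / 2505 / 8522.
Dependents (band 0–19 + band 80+) = 705 + 8522 = 9227; working-age = 5212; ratio = 9227/5212 × 100 = 177.0

177.0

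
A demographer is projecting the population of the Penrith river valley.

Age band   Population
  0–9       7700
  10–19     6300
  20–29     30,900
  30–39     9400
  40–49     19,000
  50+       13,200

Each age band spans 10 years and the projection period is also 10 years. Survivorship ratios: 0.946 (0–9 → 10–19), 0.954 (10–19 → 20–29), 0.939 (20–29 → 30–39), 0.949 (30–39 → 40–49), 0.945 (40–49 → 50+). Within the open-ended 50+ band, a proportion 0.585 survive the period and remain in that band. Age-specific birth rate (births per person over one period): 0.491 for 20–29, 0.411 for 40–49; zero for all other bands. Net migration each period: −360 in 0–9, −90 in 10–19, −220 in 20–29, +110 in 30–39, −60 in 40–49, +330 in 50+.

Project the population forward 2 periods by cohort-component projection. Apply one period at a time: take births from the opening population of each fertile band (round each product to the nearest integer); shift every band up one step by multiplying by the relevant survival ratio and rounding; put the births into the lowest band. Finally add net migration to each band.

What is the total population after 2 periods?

91122

Let band 1 be 0–9 through band 6 = 50+.
Period 1.
Births: 30900 × 0.491 = 15172 ; 19000 × 0.411 = 7809 → 22981
Band 2: 7700 × 0.946 = 7284
Band 3: 6300 × 0.954 = 6010
Band 4: 30900 × 0.939 = 29015
Band 5: 9400 × 0.949 = 8921
Band 6: 19000 × 0.945 + 13200 × 0.585 = 17955 + 7722 = 25677
Net migration: Band 1 − 360 → 22621; Band 2 − 90 → 7194; Band 3 − 220 → 5790; Band 4 + 110 → 29125; Band 5 − 60 → 8861; Band 6 + 330 → 26007
End of period: [22621, 7194, 5790, 29125, 8861, 26007]
Period 2.
Births: 5790 × 0.491 = 2843 ; 8861 × 0.411 = 3642 → 6485
Band 2: 22621 × 0.946 = 21399
Band 3: 7194 × 0.954 = 6863
Band 4: 5790 × 0.939 = 5437
Band 5: 29125 × 0.949 = 27640
Band 6: 8861 × 0.945 + 26007 × 0.585 = 8374 + 15214 = 23588
Net migration: Band 1 − 360 → 6125; Band 2 − 90 → 21309; Band 3 − 220 → 6643; Band 4 + 110 → 5547; Band 5 − 60 → 27580; Band 6 + 330 → 23918
End of period: [6125, 21309, 6643, 5547, 27580, 23918]
Total after period 2: 6125 + 21309 + 6643 + 5547 + 27580 + 23918 = 91122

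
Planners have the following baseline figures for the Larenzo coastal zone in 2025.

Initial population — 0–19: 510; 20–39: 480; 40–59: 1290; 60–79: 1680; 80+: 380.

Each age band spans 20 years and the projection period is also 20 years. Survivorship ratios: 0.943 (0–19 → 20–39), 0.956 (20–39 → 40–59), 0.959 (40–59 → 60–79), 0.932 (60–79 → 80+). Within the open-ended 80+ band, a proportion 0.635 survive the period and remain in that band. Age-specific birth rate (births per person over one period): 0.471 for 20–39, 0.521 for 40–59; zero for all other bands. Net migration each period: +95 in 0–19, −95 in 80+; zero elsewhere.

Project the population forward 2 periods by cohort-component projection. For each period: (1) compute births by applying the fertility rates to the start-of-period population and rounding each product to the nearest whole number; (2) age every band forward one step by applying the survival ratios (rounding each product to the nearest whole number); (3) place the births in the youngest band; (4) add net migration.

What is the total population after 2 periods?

Let band 1 be 0–19 through band 5 = 80+.
[period 1]
Births: 480 × 0.471 = 226 ; 1290 × 0.521 = 672 → total 898
Band 2: 510 × 0.943 = 481
Band 3: 480 × 0.956 = 459
Band 4: 1290 × 0.959 = 1237
Band 5: 1680 × 0.932 + 380 × 0.635 = 1566 + 241 = 1807
Net migration: Band 1 + 95 → 993; Band 5 − 95 → 1712
Giving 993 / 481 / 459 / 1237 / 1712.
[period 2]
Births: 481 × 0.471 = 227 ; 459 × 0.521 = 239 → total 466
Band 2: 993 × 0.943 = 936
Band 3: 481 × 0.956 = 460
Band 4: 459 × 0.959 = 440
Band 5: 1237 × 0.932 + 1712 × 0.635 = 1153 + 1087 = 2240
Net migration: Band 1 + 95 → 561; Band 5 − 95 → 2145
Giving 561 / 936 / 460 / 440 / 2145.
Total after period 2: 561 + 936 + 460 + 440 + 2145 = 4542

4542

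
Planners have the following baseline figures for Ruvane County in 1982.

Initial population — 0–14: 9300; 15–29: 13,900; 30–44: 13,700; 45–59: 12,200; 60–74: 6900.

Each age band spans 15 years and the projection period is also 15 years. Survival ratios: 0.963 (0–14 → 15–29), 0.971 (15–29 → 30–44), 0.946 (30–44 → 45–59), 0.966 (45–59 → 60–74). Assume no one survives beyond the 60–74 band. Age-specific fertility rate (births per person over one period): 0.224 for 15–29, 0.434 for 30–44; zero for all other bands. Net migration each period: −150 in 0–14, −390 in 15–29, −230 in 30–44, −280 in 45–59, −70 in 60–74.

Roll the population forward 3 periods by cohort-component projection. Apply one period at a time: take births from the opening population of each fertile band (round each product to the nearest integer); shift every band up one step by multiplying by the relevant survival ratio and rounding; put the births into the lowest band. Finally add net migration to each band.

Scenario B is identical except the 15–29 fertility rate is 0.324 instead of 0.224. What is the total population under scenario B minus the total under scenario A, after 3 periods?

3377

Numbering the bands 1..5 from youngest to oldest:
Period 1.
Births: 13900 × 0.224 = 3114 ; 13700 × 0.434 = 5946 ⇒ total 9060
Band 2: 9300 × 0.963 = 8956
Band 3: 13900 × 0.971 = 13497
Band 4: 13700 × 0.946 = 12960
Band 5: 12200 × 0.966 = 11785
Net migration: Band 1 − 150 → 8910; Band 2 − 390 → 8566; Band 3 − 230 → 13267; Band 4 − 280 → 12680; Band 5 − 70 → 11715
End of period: [8910, 8566, 13267, 12680, 11715]
Period 2.
Births: 8566 × 0.224 = 1919 ; 13267 × 0.434 = 5758 ⇒ total 7677
Band 2: 8910 × 0.963 = 8580
Band 3: 8566 × 0.971 = 8318
Band 4: 13267 × 0.946 = 12551
Band 5: 12680 × 0.966 = 12249
Net migration: Band 1 − 150 → 7527; Band 2 − 390 → 8190; Band 3 − 230 → 8088; Band 4 − 280 → 12271; Band 5 − 70 → 12179
End of period: [7527, 8190, 8088, 12271, 12179]
Period 3.
Births: 8190 × 0.224 = 1835 ; 8088 × 0.434 = 3510 ⇒ total 5345
Band 2: 7527 × 0.963 = 7249
Band 3: 8190 × 0.971 = 7952
Band 4: 8088 × 0.946 = 7651
Band 5: 12271 × 0.966 = 11854
Net migration: Band 1 − 150 → 5195; Band 2 − 390 → 6859; Band 3 − 230 → 7722; Band 4 − 280 → 7371; Band 5 − 70 → 11784
End of period: [5195, 6859, 7722, 7371, 11784]
Scenario A total after 3 periods: 38931
Scenario B projection —
Period 1.
Births: 13900 × 0.324 = 4504 ; 13700 × 0.434 = 5946 ⇒ total 10450
Band 2: 9300 × 0.963 = 8956
Band 3: 13900 × 0.971 = 13497
Band 4: 13700 × 0.946 = 12960
Band 5: 12200 × 0.966 = 11785
Net migration: Band 1 − 150 → 10300; Band 2 − 390 → 8566; Band 3 − 230 → 13267; Band 4 − 280 → 12680; Band 5 − 70 → 11715
End of period: [10300, 8566, 13267, 12680, 11715]
Period 2.
Births: 8566 × 0.324 = 2775 ; 13267 × 0.434 = 5758 ⇒ total 8533
Band 2: 10300 × 0.963 = 9919
Band 3: 8566 × 0.971 = 8318
Band 4: 13267 × 0.946 = 12551
Band 5: 12680 × 0.966 = 12249
Net migration: Band 1 − 150 → 8383; Band 2 − 390 → 9529; Band 3 − 230 → 8088; Band 4 − 280 → 12271; Band 5 − 70 → 12179
End of period: [8383, 9529, 8088, 12271, 12179]
Period 3.
Births: 9529 × 0.324 = 3087 ; 8088 × 0.434 = 3510 ⇒ total 6597
Band 2: 8383 × 0.963 = 8073
Band 3: 9529 × 0.971 = 9253
Band 4: 8088 × 0.946 = 7651
Band 5: 12271 × 0.966 = 11854
Net migration: Band 1 − 150 → 6447; Band 2 − 390 → 7683; Band 3 − 230 → 9023; Band 4 − 280 → 7371; Band 5 − 70 → 11784
End of period: [6447, 7683, 9023, 7371, 11784]
Scenario B total after 3 periods: 42308
Difference B − A = 42308 − 38931 = 3377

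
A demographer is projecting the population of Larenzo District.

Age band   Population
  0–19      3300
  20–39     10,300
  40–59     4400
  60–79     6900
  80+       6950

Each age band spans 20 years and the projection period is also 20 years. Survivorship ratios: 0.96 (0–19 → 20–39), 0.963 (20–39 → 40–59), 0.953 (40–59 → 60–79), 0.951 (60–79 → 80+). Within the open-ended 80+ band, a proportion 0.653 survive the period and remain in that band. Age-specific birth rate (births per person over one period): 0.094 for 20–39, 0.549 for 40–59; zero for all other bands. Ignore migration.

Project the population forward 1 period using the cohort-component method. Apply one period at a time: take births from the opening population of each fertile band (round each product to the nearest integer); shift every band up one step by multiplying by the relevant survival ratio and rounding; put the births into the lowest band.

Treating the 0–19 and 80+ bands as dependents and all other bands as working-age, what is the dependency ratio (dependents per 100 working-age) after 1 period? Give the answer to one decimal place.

83.8

— Period 1 —
Births: 10300 * 0.094 = 968, 4400 * 0.549 = 2416 → 3384
20–39: 3300 * 0.96 = 3168
40–59: 10300 * 0.963 = 9919
60–79: 4400 * 0.953 = 4193
80+: 6900 * 0.951 + 6950 * 0.653 = 6562 + 4538 = 11100
End of period: [3384, 3168, 9919, 4193, 11100]
Dependents (band 0–19 + band 80+) = 3384 + 11100 = 14484; working-age = 17280; ratio = 14484/17280 × 100 = 83.8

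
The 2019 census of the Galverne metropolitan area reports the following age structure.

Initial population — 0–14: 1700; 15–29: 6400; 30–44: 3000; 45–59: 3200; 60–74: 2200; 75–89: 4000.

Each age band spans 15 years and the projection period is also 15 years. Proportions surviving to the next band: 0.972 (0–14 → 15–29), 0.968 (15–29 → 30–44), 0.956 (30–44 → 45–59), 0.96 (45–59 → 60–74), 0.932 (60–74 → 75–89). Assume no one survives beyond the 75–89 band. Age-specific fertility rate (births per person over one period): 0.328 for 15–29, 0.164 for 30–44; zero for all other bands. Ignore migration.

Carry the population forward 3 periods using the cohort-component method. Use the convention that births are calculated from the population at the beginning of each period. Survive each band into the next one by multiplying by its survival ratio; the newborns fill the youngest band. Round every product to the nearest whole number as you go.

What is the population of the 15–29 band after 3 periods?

1514

— Period 1 —
Births: 6400 * 0.328 = 2099 ; 3000 * 0.164 = 492 — total 2591
15–29: 1700 * 0.972 = 1652
30–44: 6400 * 0.968 = 6195
45–59: 3000 * 0.956 = 2868
60–74: 3200 * 0.96 = 3072
75–89: 2200 * 0.932 = 2050
End of period: [2591, 1652, 6195, 2868, 3072, 2050]
— Period 2 —
Births: 1652 * 0.328 = 542 ; 6195 * 0.164 = 1016 — total 1558
15–29: 2591 * 0.972 = 2518
30–44: 1652 * 0.968 = 1599
45–59: 6195 * 0.956 = 5922
60–74: 2868 * 0.96 = 2753
75–89: 3072 * 0.932 = 2863
End of period: [1558, 2518, 1599, 5922, 2753, 2863]
— Period 3 —
Births: 2518 * 0.328 = 826 ; 1599 * 0.164 = 262 — total 1088
15–29: 1558 * 0.972 = 1514
30–44: 2518 * 0.968 = 2437
45–59: 1599 * 0.956 = 1529
60–74: 5922 * 0.96 = 5685
75–89: 2753 * 0.932 = 2566
End of period: [1088, 1514, 2437, 1529, 5685, 2566]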